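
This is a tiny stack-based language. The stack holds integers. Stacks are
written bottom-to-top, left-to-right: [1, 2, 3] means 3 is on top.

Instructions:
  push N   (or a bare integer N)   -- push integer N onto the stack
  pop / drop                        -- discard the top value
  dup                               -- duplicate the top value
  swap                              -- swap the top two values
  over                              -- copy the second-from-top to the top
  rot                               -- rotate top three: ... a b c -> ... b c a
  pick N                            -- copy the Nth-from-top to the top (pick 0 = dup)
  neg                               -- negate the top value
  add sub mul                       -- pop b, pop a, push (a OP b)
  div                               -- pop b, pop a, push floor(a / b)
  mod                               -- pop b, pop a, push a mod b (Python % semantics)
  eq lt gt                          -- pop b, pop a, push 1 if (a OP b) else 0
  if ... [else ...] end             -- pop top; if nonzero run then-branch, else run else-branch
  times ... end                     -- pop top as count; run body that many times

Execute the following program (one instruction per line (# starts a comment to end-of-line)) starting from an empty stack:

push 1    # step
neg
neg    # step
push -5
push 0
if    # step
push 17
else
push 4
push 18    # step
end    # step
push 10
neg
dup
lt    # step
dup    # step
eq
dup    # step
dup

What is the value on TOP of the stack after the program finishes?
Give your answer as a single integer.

After 'push 1': [1]
After 'neg': [-1]
After 'neg': [1]
After 'push -5': [1, -5]
After 'push 0': [1, -5, 0]
After 'if': [1, -5]
After 'push 4': [1, -5, 4]
After 'push 18': [1, -5, 4, 18]
After 'push 10': [1, -5, 4, 18, 10]
After 'neg': [1, -5, 4, 18, -10]
After 'dup': [1, -5, 4, 18, -10, -10]
After 'lt': [1, -5, 4, 18, 0]
After 'dup': [1, -5, 4, 18, 0, 0]
After 'eq': [1, -5, 4, 18, 1]
After 'dup': [1, -5, 4, 18, 1, 1]
After 'dup': [1, -5, 4, 18, 1, 1, 1]

Answer: 1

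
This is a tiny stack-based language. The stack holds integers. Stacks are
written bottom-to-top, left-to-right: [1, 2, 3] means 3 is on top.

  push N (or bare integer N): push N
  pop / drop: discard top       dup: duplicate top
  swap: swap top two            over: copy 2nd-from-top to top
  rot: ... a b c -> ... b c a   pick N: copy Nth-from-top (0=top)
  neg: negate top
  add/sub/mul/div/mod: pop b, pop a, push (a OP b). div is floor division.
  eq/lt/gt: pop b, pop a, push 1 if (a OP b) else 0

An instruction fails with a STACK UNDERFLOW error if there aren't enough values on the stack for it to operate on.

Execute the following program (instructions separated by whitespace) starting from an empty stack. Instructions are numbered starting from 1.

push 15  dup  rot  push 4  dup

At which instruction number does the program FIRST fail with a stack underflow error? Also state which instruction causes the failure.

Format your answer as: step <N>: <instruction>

Answer: step 3: rot

Derivation:
Step 1 ('push 15'): stack = [15], depth = 1
Step 2 ('dup'): stack = [15, 15], depth = 2
Step 3 ('rot'): needs 3 value(s) but depth is 2 — STACK UNDERFLOW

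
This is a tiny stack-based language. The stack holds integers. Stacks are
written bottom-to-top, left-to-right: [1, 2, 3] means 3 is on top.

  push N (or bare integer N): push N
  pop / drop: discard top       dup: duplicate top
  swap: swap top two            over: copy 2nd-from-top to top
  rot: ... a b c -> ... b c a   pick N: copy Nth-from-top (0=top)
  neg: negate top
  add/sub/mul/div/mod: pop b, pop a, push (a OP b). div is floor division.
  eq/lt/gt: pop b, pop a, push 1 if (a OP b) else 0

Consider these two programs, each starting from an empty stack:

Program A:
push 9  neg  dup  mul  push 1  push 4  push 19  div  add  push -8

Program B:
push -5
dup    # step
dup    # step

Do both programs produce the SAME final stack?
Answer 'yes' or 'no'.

Program A trace:
  After 'push 9': [9]
  After 'neg': [-9]
  After 'dup': [-9, -9]
  After 'mul': [81]
  After 'push 1': [81, 1]
  After 'push 4': [81, 1, 4]
  After 'push 19': [81, 1, 4, 19]
  After 'div': [81, 1, 0]
  After 'add': [81, 1]
  After 'push -8': [81, 1, -8]
Program A final stack: [81, 1, -8]

Program B trace:
  After 'push -5': [-5]
  After 'dup': [-5, -5]
  After 'dup': [-5, -5, -5]
Program B final stack: [-5, -5, -5]
Same: no

Answer: no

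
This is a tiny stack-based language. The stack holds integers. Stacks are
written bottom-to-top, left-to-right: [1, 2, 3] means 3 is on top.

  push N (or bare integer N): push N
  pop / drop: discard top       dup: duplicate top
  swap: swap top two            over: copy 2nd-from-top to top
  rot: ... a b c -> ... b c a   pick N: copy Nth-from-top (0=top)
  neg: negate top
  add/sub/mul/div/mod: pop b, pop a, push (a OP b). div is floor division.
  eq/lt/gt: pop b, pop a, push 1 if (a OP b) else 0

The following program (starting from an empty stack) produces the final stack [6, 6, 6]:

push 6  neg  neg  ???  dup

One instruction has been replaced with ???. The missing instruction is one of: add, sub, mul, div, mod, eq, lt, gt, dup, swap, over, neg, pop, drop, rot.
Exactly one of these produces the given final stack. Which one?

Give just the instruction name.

Stack before ???: [6]
Stack after ???:  [6, 6]
The instruction that transforms [6] -> [6, 6] is: dup

Answer: dup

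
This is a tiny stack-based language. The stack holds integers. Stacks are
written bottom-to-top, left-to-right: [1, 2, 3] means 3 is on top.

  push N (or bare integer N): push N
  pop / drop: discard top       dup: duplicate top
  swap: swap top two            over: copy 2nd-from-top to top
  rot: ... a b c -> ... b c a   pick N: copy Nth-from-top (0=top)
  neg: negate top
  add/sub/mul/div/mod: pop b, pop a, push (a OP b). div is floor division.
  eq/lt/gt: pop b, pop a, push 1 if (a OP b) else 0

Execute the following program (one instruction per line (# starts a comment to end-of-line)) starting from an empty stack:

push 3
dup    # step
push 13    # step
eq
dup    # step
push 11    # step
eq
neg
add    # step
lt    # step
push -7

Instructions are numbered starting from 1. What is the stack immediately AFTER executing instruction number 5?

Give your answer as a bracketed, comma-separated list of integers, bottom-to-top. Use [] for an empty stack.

Step 1 ('push 3'): [3]
Step 2 ('dup'): [3, 3]
Step 3 ('push 13'): [3, 3, 13]
Step 4 ('eq'): [3, 0]
Step 5 ('dup'): [3, 0, 0]

Answer: [3, 0, 0]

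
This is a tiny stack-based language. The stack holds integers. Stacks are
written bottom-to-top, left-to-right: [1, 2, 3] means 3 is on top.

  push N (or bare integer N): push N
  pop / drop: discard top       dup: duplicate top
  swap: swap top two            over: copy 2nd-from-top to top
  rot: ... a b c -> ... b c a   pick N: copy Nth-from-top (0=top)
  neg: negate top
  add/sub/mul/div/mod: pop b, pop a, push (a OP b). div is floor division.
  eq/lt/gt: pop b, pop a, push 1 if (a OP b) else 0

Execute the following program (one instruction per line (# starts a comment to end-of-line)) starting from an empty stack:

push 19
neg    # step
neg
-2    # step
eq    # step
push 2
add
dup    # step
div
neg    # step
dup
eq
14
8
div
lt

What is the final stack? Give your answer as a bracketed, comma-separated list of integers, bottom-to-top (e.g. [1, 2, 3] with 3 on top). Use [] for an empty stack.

After 'push 19': [19]
After 'neg': [-19]
After 'neg': [19]
After 'push -2': [19, -2]
After 'eq': [0]
After 'push 2': [0, 2]
After 'add': [2]
After 'dup': [2, 2]
After 'div': [1]
After 'neg': [-1]
After 'dup': [-1, -1]
After 'eq': [1]
After 'push 14': [1, 14]
After 'push 8': [1, 14, 8]
After 'div': [1, 1]
After 'lt': [0]

Answer: [0]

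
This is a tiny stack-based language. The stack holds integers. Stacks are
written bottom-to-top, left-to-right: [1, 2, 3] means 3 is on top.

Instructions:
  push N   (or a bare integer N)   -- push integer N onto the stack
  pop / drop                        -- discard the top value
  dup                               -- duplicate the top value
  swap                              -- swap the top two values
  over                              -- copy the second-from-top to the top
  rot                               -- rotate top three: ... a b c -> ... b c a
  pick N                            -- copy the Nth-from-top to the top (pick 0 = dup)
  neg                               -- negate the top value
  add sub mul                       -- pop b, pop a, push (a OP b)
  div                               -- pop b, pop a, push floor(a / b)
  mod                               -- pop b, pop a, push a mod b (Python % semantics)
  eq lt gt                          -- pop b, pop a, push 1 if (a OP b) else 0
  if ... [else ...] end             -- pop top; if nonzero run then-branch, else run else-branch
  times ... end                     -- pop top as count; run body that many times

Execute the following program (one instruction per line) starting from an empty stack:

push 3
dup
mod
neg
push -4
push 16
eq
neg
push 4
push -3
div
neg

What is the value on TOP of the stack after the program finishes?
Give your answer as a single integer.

After 'push 3': [3]
After 'dup': [3, 3]
After 'mod': [0]
After 'neg': [0]
After 'push -4': [0, -4]
After 'push 16': [0, -4, 16]
After 'eq': [0, 0]
After 'neg': [0, 0]
After 'push 4': [0, 0, 4]
After 'push -3': [0, 0, 4, -3]
After 'div': [0, 0, -2]
After 'neg': [0, 0, 2]

Answer: 2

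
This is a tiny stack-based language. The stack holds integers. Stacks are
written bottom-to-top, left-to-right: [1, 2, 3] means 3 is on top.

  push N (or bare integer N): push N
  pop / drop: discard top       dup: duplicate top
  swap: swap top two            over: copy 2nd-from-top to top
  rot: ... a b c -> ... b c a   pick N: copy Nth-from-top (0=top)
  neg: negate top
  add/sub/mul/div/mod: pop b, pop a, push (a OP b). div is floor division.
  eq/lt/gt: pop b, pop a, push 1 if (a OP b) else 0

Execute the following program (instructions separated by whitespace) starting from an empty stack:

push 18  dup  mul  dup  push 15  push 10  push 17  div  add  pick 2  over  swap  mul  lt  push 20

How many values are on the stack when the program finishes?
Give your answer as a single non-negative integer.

Answer: 4

Derivation:
After 'push 18': stack = [18] (depth 1)
After 'dup': stack = [18, 18] (depth 2)
After 'mul': stack = [324] (depth 1)
After 'dup': stack = [324, 324] (depth 2)
After 'push 15': stack = [324, 324, 15] (depth 3)
After 'push 10': stack = [324, 324, 15, 10] (depth 4)
After 'push 17': stack = [324, 324, 15, 10, 17] (depth 5)
After 'div': stack = [324, 324, 15, 0] (depth 4)
After 'add': stack = [324, 324, 15] (depth 3)
After 'pick 2': stack = [324, 324, 15, 324] (depth 4)
After 'over': stack = [324, 324, 15, 324, 15] (depth 5)
After 'swap': stack = [324, 324, 15, 15, 324] (depth 5)
After 'mul': stack = [324, 324, 15, 4860] (depth 4)
After 'lt': stack = [324, 324, 1] (depth 3)
After 'push 20': stack = [324, 324, 1, 20] (depth 4)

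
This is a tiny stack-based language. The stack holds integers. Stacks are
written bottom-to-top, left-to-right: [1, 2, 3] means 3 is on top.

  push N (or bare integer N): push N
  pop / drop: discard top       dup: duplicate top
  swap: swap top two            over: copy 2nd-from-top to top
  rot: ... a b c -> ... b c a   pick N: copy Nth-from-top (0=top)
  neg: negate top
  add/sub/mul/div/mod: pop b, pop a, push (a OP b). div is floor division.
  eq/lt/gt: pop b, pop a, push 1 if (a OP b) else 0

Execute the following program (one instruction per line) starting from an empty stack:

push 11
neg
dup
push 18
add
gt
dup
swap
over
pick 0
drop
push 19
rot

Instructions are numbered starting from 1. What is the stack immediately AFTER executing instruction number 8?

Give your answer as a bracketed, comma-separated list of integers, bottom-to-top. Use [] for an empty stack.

Step 1 ('push 11'): [11]
Step 2 ('neg'): [-11]
Step 3 ('dup'): [-11, -11]
Step 4 ('push 18'): [-11, -11, 18]
Step 5 ('add'): [-11, 7]
Step 6 ('gt'): [0]
Step 7 ('dup'): [0, 0]
Step 8 ('swap'): [0, 0]

Answer: [0, 0]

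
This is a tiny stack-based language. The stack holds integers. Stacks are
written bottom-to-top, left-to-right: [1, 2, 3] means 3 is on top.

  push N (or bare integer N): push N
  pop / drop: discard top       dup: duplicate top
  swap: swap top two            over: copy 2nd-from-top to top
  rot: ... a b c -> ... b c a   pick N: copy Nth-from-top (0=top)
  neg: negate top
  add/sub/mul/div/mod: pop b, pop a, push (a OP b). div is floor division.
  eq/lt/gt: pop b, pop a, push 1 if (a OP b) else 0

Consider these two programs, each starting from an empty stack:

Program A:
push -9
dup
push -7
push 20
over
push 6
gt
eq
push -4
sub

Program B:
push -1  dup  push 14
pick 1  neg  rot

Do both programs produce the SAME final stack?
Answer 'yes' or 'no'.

Answer: no

Derivation:
Program A trace:
  After 'push -9': [-9]
  After 'dup': [-9, -9]
  After 'push -7': [-9, -9, -7]
  After 'push 20': [-9, -9, -7, 20]
  After 'over': [-9, -9, -7, 20, -7]
  After 'push 6': [-9, -9, -7, 20, -7, 6]
  After 'gt': [-9, -9, -7, 20, 0]
  After 'eq': [-9, -9, -7, 0]
  After 'push -4': [-9, -9, -7, 0, -4]
  After 'sub': [-9, -9, -7, 4]
Program A final stack: [-9, -9, -7, 4]

Program B trace:
  After 'push -1': [-1]
  After 'dup': [-1, -1]
  After 'push 14': [-1, -1, 14]
  After 'pick 1': [-1, -1, 14, -1]
  After 'neg': [-1, -1, 14, 1]
  After 'rot': [-1, 14, 1, -1]
Program B final stack: [-1, 14, 1, -1]
Same: no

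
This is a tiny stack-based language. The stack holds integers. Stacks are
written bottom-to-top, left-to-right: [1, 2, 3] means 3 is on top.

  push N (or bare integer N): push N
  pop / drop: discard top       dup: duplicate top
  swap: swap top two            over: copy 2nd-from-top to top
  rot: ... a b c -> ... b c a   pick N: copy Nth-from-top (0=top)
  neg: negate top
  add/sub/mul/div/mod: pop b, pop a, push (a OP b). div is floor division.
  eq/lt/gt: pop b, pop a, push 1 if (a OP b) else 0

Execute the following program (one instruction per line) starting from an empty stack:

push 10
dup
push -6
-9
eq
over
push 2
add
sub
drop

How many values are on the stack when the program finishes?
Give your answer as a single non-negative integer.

Answer: 2

Derivation:
After 'push 10': stack = [10] (depth 1)
After 'dup': stack = [10, 10] (depth 2)
After 'push -6': stack = [10, 10, -6] (depth 3)
After 'push -9': stack = [10, 10, -6, -9] (depth 4)
After 'eq': stack = [10, 10, 0] (depth 3)
After 'over': stack = [10, 10, 0, 10] (depth 4)
After 'push 2': stack = [10, 10, 0, 10, 2] (depth 5)
After 'add': stack = [10, 10, 0, 12] (depth 4)
After 'sub': stack = [10, 10, -12] (depth 3)
After 'drop': stack = [10, 10] (depth 2)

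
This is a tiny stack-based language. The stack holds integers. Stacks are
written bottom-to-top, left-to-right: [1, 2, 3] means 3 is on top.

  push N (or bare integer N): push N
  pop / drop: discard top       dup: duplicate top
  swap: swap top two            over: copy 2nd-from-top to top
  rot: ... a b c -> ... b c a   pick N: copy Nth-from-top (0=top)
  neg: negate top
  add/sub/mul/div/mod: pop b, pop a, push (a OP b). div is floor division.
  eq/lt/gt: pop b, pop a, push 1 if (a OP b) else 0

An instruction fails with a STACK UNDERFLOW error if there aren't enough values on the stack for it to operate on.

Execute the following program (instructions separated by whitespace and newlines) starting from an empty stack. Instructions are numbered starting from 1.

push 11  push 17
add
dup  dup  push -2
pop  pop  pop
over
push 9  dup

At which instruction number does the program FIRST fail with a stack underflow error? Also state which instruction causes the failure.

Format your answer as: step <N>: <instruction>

Answer: step 10: over

Derivation:
Step 1 ('push 11'): stack = [11], depth = 1
Step 2 ('push 17'): stack = [11, 17], depth = 2
Step 3 ('add'): stack = [28], depth = 1
Step 4 ('dup'): stack = [28, 28], depth = 2
Step 5 ('dup'): stack = [28, 28, 28], depth = 3
Step 6 ('push -2'): stack = [28, 28, 28, -2], depth = 4
Step 7 ('pop'): stack = [28, 28, 28], depth = 3
Step 8 ('pop'): stack = [28, 28], depth = 2
Step 9 ('pop'): stack = [28], depth = 1
Step 10 ('over'): needs 2 value(s) but depth is 1 — STACK UNDERFLOW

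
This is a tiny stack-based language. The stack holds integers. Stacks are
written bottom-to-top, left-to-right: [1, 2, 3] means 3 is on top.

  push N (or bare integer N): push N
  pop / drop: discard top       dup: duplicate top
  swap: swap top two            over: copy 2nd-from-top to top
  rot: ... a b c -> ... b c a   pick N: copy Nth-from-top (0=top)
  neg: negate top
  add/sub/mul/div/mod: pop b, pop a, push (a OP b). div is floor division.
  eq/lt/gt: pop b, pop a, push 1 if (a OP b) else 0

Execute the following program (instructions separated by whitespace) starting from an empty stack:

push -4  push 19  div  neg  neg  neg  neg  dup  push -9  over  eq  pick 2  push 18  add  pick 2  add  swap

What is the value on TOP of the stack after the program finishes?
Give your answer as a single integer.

Answer: 0

Derivation:
After 'push -4': [-4]
After 'push 19': [-4, 19]
After 'div': [-1]
After 'neg': [1]
After 'neg': [-1]
After 'neg': [1]
After 'neg': [-1]
After 'dup': [-1, -1]
After 'push -9': [-1, -1, -9]
After 'over': [-1, -1, -9, -1]
After 'eq': [-1, -1, 0]
After 'pick 2': [-1, -1, 0, -1]
After 'push 18': [-1, -1, 0, -1, 18]
After 'add': [-1, -1, 0, 17]
After 'pick 2': [-1, -1, 0, 17, -1]
After 'add': [-1, -1, 0, 16]
After 'swap': [-1, -1, 16, 0]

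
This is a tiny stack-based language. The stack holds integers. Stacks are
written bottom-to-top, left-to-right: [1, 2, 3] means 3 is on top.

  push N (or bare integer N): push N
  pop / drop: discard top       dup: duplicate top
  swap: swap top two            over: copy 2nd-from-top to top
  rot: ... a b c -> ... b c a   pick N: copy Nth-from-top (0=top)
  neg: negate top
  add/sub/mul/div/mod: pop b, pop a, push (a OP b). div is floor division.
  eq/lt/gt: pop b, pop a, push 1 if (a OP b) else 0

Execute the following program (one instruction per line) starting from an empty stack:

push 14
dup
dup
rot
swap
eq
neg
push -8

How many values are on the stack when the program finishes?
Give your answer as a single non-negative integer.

After 'push 14': stack = [14] (depth 1)
After 'dup': stack = [14, 14] (depth 2)
After 'dup': stack = [14, 14, 14] (depth 3)
After 'rot': stack = [14, 14, 14] (depth 3)
After 'swap': stack = [14, 14, 14] (depth 3)
After 'eq': stack = [14, 1] (depth 2)
After 'neg': stack = [14, -1] (depth 2)
After 'push -8': stack = [14, -1, -8] (depth 3)

Answer: 3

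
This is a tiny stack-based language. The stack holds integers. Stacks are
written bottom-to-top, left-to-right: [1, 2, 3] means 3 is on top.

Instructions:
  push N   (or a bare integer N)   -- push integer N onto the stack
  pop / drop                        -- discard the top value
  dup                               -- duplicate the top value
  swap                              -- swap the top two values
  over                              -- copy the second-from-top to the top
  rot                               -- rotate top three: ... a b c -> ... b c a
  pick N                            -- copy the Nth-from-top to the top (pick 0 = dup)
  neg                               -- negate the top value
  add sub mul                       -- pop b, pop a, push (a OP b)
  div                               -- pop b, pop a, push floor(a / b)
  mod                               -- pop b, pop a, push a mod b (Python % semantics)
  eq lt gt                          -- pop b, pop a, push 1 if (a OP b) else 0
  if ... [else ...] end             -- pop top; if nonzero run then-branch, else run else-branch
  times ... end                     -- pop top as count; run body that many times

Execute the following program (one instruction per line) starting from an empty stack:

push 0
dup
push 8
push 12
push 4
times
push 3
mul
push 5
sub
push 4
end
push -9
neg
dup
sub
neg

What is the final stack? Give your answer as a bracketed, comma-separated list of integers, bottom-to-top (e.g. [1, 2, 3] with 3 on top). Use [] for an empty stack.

After 'push 0': [0]
After 'dup': [0, 0]
After 'push 8': [0, 0, 8]
After 'push 12': [0, 0, 8, 12]
After 'push 4': [0, 0, 8, 12, 4]
After 'times': [0, 0, 8, 12]
After 'push 3': [0, 0, 8, 12, 3]
After 'mul': [0, 0, 8, 36]
After 'push 5': [0, 0, 8, 36, 5]
After 'sub': [0, 0, 8, 31]
After 'push 4': [0, 0, 8, 31, 4]
After 'push 3': [0, 0, 8, 31, 4, 3]
  ...
After 'sub': [0, 0, 8, 31, 7, 7]
After 'push 4': [0, 0, 8, 31, 7, 7, 4]
After 'push 3': [0, 0, 8, 31, 7, 7, 4, 3]
After 'mul': [0, 0, 8, 31, 7, 7, 12]
After 'push 5': [0, 0, 8, 31, 7, 7, 12, 5]
After 'sub': [0, 0, 8, 31, 7, 7, 7]
After 'push 4': [0, 0, 8, 31, 7, 7, 7, 4]
After 'push -9': [0, 0, 8, 31, 7, 7, 7, 4, -9]
After 'neg': [0, 0, 8, 31, 7, 7, 7, 4, 9]
After 'dup': [0, 0, 8, 31, 7, 7, 7, 4, 9, 9]
After 'sub': [0, 0, 8, 31, 7, 7, 7, 4, 0]
After 'neg': [0, 0, 8, 31, 7, 7, 7, 4, 0]

Answer: [0, 0, 8, 31, 7, 7, 7, 4, 0]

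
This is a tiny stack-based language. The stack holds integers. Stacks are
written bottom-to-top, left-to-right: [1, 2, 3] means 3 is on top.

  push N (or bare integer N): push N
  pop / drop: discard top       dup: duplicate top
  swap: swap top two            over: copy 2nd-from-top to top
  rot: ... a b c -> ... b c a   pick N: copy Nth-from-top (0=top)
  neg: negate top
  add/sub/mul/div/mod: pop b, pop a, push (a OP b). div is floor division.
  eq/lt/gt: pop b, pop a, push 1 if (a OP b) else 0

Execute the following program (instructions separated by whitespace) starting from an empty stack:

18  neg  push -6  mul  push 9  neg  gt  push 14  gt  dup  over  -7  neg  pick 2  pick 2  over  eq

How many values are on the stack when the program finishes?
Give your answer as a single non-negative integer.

After 'push 18': stack = [18] (depth 1)
After 'neg': stack = [-18] (depth 1)
After 'push -6': stack = [-18, -6] (depth 2)
After 'mul': stack = [108] (depth 1)
After 'push 9': stack = [108, 9] (depth 2)
After 'neg': stack = [108, -9] (depth 2)
After 'gt': stack = [1] (depth 1)
After 'push 14': stack = [1, 14] (depth 2)
After 'gt': stack = [0] (depth 1)
After 'dup': stack = [0, 0] (depth 2)
After 'over': stack = [0, 0, 0] (depth 3)
After 'push -7': stack = [0, 0, 0, -7] (depth 4)
After 'neg': stack = [0, 0, 0, 7] (depth 4)
After 'pick 2': stack = [0, 0, 0, 7, 0] (depth 5)
After 'pick 2': stack = [0, 0, 0, 7, 0, 0] (depth 6)
After 'over': stack = [0, 0, 0, 7, 0, 0, 0] (depth 7)
After 'eq': stack = [0, 0, 0, 7, 0, 1] (depth 6)

Answer: 6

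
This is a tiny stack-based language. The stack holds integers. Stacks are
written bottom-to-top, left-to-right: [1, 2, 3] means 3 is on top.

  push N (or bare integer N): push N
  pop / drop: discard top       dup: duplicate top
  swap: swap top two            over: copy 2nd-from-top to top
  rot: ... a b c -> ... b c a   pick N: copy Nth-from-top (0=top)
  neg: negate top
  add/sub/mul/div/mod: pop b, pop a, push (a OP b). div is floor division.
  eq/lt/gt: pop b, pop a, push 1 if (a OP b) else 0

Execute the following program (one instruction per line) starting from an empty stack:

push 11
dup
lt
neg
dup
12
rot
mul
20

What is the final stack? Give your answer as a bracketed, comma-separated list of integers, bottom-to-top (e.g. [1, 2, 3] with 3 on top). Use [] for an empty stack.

Answer: [0, 0, 20]

Derivation:
After 'push 11': [11]
After 'dup': [11, 11]
After 'lt': [0]
After 'neg': [0]
After 'dup': [0, 0]
After 'push 12': [0, 0, 12]
After 'rot': [0, 12, 0]
After 'mul': [0, 0]
After 'push 20': [0, 0, 20]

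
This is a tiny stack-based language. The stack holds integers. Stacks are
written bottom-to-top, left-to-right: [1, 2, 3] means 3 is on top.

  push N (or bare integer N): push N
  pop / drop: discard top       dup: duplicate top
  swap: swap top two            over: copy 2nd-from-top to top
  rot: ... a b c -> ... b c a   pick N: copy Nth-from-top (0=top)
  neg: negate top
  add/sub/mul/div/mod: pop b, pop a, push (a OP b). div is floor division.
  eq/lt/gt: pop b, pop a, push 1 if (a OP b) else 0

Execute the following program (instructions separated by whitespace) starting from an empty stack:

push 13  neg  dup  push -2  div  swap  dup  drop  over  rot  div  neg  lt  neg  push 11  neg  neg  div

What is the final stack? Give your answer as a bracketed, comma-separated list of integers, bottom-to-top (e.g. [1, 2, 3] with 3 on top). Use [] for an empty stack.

Answer: [-1]

Derivation:
After 'push 13': [13]
After 'neg': [-13]
After 'dup': [-13, -13]
After 'push -2': [-13, -13, -2]
After 'div': [-13, 6]
After 'swap': [6, -13]
After 'dup': [6, -13, -13]
After 'drop': [6, -13]
After 'over': [6, -13, 6]
After 'rot': [-13, 6, 6]
After 'div': [-13, 1]
After 'neg': [-13, -1]
After 'lt': [1]
After 'neg': [-1]
After 'push 11': [-1, 11]
After 'neg': [-1, -11]
After 'neg': [-1, 11]
After 'div': [-1]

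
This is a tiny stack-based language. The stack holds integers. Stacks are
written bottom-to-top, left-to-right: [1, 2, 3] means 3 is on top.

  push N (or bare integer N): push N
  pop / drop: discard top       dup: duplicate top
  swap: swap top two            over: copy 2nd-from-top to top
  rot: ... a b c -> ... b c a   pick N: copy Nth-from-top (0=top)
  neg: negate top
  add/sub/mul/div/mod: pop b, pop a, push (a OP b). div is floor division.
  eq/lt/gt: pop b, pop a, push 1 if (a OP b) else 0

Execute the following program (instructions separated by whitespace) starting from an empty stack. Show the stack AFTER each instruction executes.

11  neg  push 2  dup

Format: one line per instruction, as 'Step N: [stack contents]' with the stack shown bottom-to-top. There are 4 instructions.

Step 1: [11]
Step 2: [-11]
Step 3: [-11, 2]
Step 4: [-11, 2, 2]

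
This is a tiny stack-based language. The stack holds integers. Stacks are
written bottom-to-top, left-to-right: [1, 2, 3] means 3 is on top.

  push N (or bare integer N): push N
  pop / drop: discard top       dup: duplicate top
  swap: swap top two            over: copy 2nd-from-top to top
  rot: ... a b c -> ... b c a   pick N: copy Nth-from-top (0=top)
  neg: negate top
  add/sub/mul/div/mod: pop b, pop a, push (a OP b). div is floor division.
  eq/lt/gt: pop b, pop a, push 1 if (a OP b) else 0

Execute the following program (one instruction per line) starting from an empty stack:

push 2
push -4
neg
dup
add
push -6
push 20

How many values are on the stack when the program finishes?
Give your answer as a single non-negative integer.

Answer: 4

Derivation:
After 'push 2': stack = [2] (depth 1)
After 'push -4': stack = [2, -4] (depth 2)
After 'neg': stack = [2, 4] (depth 2)
After 'dup': stack = [2, 4, 4] (depth 3)
After 'add': stack = [2, 8] (depth 2)
After 'push -6': stack = [2, 8, -6] (depth 3)
After 'push 20': stack = [2, 8, -6, 20] (depth 4)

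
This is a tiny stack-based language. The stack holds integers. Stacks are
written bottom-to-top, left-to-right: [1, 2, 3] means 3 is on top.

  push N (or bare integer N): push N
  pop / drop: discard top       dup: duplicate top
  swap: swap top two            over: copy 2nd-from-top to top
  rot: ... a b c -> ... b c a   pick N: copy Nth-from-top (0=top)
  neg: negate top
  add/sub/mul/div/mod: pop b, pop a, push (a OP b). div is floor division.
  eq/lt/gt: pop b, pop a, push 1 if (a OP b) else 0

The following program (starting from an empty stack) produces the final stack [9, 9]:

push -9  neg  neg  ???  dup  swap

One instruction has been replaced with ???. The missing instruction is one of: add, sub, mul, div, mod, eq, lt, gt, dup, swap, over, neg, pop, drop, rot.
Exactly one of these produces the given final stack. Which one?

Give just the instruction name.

Stack before ???: [-9]
Stack after ???:  [9]
The instruction that transforms [-9] -> [9] is: neg

Answer: neg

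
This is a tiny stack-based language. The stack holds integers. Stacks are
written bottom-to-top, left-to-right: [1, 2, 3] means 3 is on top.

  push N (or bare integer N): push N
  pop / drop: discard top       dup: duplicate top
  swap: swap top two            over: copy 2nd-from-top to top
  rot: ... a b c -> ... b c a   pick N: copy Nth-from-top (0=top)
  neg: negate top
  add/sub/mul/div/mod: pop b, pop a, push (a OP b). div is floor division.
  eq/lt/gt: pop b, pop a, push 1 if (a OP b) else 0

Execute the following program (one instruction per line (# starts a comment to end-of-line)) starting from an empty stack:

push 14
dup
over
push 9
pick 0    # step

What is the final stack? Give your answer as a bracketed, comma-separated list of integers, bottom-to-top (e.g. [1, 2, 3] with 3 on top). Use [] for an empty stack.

Answer: [14, 14, 14, 9, 9]

Derivation:
After 'push 14': [14]
After 'dup': [14, 14]
After 'over': [14, 14, 14]
After 'push 9': [14, 14, 14, 9]
After 'pick 0': [14, 14, 14, 9, 9]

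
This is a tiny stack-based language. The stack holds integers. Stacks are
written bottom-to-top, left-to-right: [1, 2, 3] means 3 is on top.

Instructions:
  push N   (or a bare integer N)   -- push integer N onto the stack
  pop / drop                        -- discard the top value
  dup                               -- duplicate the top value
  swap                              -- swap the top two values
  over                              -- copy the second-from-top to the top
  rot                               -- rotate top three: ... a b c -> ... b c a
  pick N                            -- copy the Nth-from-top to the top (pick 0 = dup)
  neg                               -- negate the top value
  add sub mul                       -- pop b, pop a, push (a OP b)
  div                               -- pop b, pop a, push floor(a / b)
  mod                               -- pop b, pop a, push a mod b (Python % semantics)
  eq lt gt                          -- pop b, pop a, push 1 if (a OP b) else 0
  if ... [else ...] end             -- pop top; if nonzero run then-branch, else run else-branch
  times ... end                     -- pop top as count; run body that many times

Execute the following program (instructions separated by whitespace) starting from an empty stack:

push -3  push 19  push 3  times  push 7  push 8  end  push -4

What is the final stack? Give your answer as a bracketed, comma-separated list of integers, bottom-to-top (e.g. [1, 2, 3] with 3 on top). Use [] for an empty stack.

After 'push -3': [-3]
After 'push 19': [-3, 19]
After 'push 3': [-3, 19, 3]
After 'times': [-3, 19]
After 'push 7': [-3, 19, 7]
After 'push 8': [-3, 19, 7, 8]
After 'push 7': [-3, 19, 7, 8, 7]
After 'push 8': [-3, 19, 7, 8, 7, 8]
After 'push 7': [-3, 19, 7, 8, 7, 8, 7]
After 'push 8': [-3, 19, 7, 8, 7, 8, 7, 8]
After 'push -4': [-3, 19, 7, 8, 7, 8, 7, 8, -4]

Answer: [-3, 19, 7, 8, 7, 8, 7, 8, -4]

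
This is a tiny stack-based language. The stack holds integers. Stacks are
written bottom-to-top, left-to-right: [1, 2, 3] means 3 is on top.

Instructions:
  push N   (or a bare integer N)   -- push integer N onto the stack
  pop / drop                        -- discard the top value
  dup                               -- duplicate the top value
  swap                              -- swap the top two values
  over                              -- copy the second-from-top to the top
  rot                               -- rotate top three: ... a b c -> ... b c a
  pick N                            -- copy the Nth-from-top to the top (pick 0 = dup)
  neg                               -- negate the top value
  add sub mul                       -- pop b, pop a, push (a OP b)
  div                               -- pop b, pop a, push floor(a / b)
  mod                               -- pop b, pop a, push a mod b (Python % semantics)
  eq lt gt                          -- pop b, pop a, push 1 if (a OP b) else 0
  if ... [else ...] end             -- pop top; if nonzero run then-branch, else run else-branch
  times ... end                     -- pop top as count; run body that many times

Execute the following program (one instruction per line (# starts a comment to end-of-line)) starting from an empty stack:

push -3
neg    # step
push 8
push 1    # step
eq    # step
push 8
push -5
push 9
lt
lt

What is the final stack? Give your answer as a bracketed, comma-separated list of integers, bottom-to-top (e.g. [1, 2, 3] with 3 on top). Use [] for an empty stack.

Answer: [3, 0, 0]

Derivation:
After 'push -3': [-3]
After 'neg': [3]
After 'push 8': [3, 8]
After 'push 1': [3, 8, 1]
After 'eq': [3, 0]
After 'push 8': [3, 0, 8]
After 'push -5': [3, 0, 8, -5]
After 'push 9': [3, 0, 8, -5, 9]
After 'lt': [3, 0, 8, 1]
After 'lt': [3, 0, 0]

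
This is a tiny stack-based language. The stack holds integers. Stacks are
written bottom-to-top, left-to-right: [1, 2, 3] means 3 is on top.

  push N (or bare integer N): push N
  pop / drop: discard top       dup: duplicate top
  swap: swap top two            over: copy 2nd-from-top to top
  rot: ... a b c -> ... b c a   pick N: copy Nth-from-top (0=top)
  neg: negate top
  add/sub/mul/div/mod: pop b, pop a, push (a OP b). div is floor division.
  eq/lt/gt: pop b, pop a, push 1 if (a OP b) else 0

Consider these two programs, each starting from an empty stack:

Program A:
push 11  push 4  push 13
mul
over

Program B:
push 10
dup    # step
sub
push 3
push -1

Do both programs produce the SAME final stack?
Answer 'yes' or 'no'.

Answer: no

Derivation:
Program A trace:
  After 'push 11': [11]
  After 'push 4': [11, 4]
  After 'push 13': [11, 4, 13]
  After 'mul': [11, 52]
  After 'over': [11, 52, 11]
Program A final stack: [11, 52, 11]

Program B trace:
  After 'push 10': [10]
  After 'dup': [10, 10]
  After 'sub': [0]
  After 'push 3': [0, 3]
  After 'push -1': [0, 3, -1]
Program B final stack: [0, 3, -1]
Same: no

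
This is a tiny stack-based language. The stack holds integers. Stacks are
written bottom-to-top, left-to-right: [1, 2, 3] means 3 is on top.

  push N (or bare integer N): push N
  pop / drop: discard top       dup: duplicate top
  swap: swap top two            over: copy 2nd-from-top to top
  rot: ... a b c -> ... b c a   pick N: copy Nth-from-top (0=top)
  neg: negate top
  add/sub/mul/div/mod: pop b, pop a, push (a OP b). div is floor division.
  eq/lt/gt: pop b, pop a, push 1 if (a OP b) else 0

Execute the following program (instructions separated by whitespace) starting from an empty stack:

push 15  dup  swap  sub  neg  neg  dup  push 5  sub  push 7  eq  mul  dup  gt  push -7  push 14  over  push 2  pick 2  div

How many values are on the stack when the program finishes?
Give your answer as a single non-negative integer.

Answer: 5

Derivation:
After 'push 15': stack = [15] (depth 1)
After 'dup': stack = [15, 15] (depth 2)
After 'swap': stack = [15, 15] (depth 2)
After 'sub': stack = [0] (depth 1)
After 'neg': stack = [0] (depth 1)
After 'neg': stack = [0] (depth 1)
After 'dup': stack = [0, 0] (depth 2)
After 'push 5': stack = [0, 0, 5] (depth 3)
After 'sub': stack = [0, -5] (depth 2)
After 'push 7': stack = [0, -5, 7] (depth 3)
After 'eq': stack = [0, 0] (depth 2)
After 'mul': stack = [0] (depth 1)
After 'dup': stack = [0, 0] (depth 2)
After 'gt': stack = [0] (depth 1)
After 'push -7': stack = [0, -7] (depth 2)
After 'push 14': stack = [0, -7, 14] (depth 3)
After 'over': stack = [0, -7, 14, -7] (depth 4)
After 'push 2': stack = [0, -7, 14, -7, 2] (depth 5)
After 'pick 2': stack = [0, -7, 14, -7, 2, 14] (depth 6)
After 'div': stack = [0, -7, 14, -7, 0] (depth 5)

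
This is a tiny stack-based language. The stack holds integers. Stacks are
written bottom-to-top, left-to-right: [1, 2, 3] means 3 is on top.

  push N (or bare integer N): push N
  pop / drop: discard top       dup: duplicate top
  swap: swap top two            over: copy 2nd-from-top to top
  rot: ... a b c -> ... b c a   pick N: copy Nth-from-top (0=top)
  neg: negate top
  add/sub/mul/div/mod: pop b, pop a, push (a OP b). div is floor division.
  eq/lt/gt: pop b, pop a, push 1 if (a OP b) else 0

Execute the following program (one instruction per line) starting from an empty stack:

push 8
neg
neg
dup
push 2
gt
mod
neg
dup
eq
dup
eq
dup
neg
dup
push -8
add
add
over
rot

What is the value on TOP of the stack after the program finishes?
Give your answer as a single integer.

After 'push 8': [8]
After 'neg': [-8]
After 'neg': [8]
After 'dup': [8, 8]
After 'push 2': [8, 8, 2]
After 'gt': [8, 1]
After 'mod': [0]
After 'neg': [0]
After 'dup': [0, 0]
After 'eq': [1]
After 'dup': [1, 1]
After 'eq': [1]
After 'dup': [1, 1]
After 'neg': [1, -1]
After 'dup': [1, -1, -1]
After 'push -8': [1, -1, -1, -8]
After 'add': [1, -1, -9]
After 'add': [1, -10]
After 'over': [1, -10, 1]
After 'rot': [-10, 1, 1]

Answer: 1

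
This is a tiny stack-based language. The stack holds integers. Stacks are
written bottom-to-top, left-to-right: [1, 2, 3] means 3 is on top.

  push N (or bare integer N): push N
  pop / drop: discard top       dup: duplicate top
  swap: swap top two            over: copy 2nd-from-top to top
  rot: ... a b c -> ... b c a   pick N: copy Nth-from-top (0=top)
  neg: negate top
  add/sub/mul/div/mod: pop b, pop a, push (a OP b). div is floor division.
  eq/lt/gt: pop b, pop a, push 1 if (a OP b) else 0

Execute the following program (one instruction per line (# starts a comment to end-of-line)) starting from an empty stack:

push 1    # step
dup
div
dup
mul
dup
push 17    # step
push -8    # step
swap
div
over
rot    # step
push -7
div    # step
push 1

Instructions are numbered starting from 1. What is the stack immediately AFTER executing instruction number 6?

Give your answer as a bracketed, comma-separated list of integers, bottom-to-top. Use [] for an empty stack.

Answer: [1, 1]

Derivation:
Step 1 ('push 1'): [1]
Step 2 ('dup'): [1, 1]
Step 3 ('div'): [1]
Step 4 ('dup'): [1, 1]
Step 5 ('mul'): [1]
Step 6 ('dup'): [1, 1]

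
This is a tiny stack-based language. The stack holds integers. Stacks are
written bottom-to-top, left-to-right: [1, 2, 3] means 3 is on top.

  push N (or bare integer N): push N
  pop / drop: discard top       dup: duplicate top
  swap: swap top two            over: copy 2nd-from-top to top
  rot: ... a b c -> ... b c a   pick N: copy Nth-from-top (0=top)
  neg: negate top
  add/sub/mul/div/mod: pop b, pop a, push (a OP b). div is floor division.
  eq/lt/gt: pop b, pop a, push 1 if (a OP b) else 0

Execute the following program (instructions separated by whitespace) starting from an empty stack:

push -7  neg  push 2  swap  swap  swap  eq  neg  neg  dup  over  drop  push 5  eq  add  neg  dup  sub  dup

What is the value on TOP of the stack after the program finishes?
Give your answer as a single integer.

Answer: 0

Derivation:
After 'push -7': [-7]
After 'neg': [7]
After 'push 2': [7, 2]
After 'swap': [2, 7]
After 'swap': [7, 2]
After 'swap': [2, 7]
After 'eq': [0]
After 'neg': [0]
After 'neg': [0]
After 'dup': [0, 0]
After 'over': [0, 0, 0]
After 'drop': [0, 0]
After 'push 5': [0, 0, 5]
After 'eq': [0, 0]
After 'add': [0]
After 'neg': [0]
After 'dup': [0, 0]
After 'sub': [0]
After 'dup': [0, 0]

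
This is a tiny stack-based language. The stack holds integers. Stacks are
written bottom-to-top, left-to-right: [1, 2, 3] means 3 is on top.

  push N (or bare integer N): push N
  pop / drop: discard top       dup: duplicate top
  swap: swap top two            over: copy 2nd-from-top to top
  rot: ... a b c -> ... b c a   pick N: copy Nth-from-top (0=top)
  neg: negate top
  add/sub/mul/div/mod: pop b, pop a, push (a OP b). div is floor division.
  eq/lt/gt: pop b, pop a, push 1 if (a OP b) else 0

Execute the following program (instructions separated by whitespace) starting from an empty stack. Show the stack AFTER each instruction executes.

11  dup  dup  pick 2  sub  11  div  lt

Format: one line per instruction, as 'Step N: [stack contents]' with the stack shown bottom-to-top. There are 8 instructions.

Step 1: [11]
Step 2: [11, 11]
Step 3: [11, 11, 11]
Step 4: [11, 11, 11, 11]
Step 5: [11, 11, 0]
Step 6: [11, 11, 0, 11]
Step 7: [11, 11, 0]
Step 8: [11, 0]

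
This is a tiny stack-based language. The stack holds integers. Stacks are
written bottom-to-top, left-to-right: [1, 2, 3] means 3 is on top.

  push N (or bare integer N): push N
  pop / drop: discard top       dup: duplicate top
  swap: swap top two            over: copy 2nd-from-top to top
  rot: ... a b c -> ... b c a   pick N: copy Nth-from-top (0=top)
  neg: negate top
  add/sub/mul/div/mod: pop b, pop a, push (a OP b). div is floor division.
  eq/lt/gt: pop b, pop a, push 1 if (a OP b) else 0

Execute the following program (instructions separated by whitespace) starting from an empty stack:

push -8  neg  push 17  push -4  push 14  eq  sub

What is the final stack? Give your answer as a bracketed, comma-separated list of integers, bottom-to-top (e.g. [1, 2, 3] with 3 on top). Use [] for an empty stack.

Answer: [8, 17]

Derivation:
After 'push -8': [-8]
After 'neg': [8]
After 'push 17': [8, 17]
After 'push -4': [8, 17, -4]
After 'push 14': [8, 17, -4, 14]
After 'eq': [8, 17, 0]
After 'sub': [8, 17]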